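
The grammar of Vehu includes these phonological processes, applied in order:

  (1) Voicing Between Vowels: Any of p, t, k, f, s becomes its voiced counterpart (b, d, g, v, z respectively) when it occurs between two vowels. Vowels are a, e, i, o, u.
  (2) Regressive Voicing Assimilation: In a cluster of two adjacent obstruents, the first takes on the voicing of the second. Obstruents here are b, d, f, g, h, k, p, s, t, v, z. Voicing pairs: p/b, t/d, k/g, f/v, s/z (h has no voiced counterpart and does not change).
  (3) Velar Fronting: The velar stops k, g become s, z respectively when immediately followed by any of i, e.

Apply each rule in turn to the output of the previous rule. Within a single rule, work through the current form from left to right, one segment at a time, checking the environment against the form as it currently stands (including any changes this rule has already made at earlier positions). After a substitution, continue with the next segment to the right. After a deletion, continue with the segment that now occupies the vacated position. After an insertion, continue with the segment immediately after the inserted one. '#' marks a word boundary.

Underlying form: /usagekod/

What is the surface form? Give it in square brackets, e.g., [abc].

[uzazegod]

(1) Voicing Between Vowels: [usagekod] → [uzagegod]
(2) Regressive Voicing Assimilation: no change — [uzagegod]
(3) Velar Fronting: [uzagegod] → [uzazegod]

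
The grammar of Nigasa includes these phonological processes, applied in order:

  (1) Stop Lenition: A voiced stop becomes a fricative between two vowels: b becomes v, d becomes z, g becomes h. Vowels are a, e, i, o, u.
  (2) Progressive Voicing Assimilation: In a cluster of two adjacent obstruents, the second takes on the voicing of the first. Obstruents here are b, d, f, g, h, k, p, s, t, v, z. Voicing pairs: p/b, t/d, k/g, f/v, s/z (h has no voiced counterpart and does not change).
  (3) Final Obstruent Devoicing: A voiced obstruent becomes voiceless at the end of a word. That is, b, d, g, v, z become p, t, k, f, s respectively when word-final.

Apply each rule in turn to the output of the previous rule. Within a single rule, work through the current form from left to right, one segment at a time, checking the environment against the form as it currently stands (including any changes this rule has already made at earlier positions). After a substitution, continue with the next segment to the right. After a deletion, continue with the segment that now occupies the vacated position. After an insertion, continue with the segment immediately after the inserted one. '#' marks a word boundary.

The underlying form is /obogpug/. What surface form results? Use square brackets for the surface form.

[ovogbuk]

(1) Stop Lenition: [obogpug] → [ovogpug]
(2) Progressive Voicing Assimilation: [ovogpug] → [ovogbug]
(3) Final Obstruent Devoicing: [ovogbug] → [ovogbuk]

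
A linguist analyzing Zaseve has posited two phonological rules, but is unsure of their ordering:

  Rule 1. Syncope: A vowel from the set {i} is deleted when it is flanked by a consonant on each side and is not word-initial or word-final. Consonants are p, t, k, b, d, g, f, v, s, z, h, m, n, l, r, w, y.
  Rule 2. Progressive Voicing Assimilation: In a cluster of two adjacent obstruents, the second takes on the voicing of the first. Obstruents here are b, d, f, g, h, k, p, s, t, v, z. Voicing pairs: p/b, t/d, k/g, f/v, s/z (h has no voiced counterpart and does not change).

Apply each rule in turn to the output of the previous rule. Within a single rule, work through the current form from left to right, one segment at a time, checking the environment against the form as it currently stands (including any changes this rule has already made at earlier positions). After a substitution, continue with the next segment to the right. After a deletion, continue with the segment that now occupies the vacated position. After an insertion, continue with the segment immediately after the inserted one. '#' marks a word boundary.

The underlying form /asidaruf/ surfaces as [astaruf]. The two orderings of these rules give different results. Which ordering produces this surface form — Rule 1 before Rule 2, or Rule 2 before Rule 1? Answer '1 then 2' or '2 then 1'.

1 then 2

Order 1 then 2:
  1 Syncope: [asidaruf] → [asdaruf]
  2 Progressive Voicing Assimilation: [asdaruf] → [astaruf]
  result: [astaruf]
Order 2 then 1:
  2 Progressive Voicing Assimilation: no change — [asidaruf]
  1 Syncope: [asidaruf] → [asdaruf]
  result: [asdaruf]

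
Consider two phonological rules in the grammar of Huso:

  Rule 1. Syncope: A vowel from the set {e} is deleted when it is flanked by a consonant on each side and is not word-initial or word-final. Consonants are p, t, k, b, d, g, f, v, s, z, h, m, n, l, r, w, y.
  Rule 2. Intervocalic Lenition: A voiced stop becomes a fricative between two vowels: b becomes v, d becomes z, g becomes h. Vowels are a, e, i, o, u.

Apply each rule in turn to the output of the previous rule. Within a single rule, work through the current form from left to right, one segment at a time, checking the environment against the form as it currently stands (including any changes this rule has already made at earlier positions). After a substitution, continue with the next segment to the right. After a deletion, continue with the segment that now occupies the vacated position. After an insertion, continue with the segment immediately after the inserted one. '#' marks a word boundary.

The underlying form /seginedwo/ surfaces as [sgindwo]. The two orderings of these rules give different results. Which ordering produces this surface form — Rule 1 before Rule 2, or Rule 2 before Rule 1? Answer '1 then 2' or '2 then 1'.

Order 1 then 2:
  1 Syncope: [seginedwo] → [sgindwo]
  2 Intervocalic Lenition: no change — [sgindwo]
  result: [sgindwo]
Order 2 then 1:
  2 Intervocalic Lenition: [seginedwo] → [sehinedwo]
  1 Syncope: [sehinedwo] → [shindwo]
  result: [shindwo]

1 then 2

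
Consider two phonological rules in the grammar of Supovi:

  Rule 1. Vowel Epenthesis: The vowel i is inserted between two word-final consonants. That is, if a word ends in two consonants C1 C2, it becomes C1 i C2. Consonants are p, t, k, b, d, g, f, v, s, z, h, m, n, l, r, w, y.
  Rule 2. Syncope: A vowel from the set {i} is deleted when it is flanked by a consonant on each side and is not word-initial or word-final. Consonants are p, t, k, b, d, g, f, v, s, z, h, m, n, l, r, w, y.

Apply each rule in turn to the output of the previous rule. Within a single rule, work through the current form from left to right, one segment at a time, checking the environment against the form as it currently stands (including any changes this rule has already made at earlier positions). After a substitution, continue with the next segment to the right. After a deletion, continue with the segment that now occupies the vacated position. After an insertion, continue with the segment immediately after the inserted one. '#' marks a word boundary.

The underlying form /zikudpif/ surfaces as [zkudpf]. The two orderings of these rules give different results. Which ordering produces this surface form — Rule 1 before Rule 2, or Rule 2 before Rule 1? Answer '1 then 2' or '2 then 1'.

Order 1 then 2:
  1 Vowel Epenthesis: no change — [zikudpif]
  2 Syncope: [zikudpif] → [zkudpf]
  result: [zkudpf]
Order 2 then 1:
  2 Syncope: [zikudpif] → [zkudpf]
  1 Vowel Epenthesis: [zkudpf] → [zkudpif]
  result: [zkudpif]

1 then 2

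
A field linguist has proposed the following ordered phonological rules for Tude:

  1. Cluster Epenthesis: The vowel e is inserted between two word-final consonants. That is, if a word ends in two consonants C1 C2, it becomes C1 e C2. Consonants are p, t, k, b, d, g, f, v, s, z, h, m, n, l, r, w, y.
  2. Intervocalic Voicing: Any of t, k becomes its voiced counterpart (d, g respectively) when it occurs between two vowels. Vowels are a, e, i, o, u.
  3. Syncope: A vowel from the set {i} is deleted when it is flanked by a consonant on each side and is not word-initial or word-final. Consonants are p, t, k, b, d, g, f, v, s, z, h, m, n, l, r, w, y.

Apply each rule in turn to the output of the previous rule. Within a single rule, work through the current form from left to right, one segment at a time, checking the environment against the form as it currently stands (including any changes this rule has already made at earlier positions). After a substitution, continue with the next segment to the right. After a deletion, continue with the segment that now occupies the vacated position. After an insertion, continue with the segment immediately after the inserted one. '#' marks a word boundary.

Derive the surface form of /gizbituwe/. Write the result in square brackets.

[gzbduwe]

1 Cluster Epenthesis: no change — [gizbituwe]
2 Intervocalic Voicing: [gizbituwe] → [gizbiduwe]
3 Syncope: [gizbiduwe] → [gzbduwe]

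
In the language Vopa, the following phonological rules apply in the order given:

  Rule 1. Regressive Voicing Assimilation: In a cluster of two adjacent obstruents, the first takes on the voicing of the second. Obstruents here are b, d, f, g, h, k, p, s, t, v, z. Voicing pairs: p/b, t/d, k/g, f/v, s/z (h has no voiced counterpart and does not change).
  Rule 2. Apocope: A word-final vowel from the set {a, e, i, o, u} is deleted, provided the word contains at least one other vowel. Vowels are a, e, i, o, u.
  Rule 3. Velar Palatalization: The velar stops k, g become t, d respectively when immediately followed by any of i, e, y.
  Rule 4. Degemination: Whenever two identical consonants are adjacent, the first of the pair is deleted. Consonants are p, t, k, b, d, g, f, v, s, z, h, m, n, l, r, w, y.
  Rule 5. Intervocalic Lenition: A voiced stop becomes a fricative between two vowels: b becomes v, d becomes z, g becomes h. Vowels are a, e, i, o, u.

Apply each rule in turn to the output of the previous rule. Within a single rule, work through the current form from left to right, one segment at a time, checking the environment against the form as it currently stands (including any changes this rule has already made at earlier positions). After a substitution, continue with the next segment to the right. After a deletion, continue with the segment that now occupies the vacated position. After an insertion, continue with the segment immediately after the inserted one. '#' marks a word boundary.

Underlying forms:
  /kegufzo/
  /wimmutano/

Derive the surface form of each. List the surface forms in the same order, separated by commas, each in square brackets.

[tehuvz], [wimutan]

/kegufzo/:
  Rule 1 Regressive Voicing Assimilation: [kegufzo] → [keguvzo]
  Rule 2 Apocope: [keguvzo] → [keguvz]
  Rule 3 Velar Palatalization: [keguvz] → [teguvz]
  Rule 4 Degemination: no change — [teguvz]
  Rule 5 Intervocalic Lenition: [teguvz] → [tehuvz]
/wimmutano/:
  Rule 1 Regressive Voicing Assimilation: no change — [wimmutano]
  Rule 2 Apocope: [wimmutano] → [wimmutan]
  Rule 3 Velar Palatalization: no change — [wimmutan]
  Rule 4 Degemination: [wimmutan] → [wimutan]
  Rule 5 Intervocalic Lenition: no change — [wimutan]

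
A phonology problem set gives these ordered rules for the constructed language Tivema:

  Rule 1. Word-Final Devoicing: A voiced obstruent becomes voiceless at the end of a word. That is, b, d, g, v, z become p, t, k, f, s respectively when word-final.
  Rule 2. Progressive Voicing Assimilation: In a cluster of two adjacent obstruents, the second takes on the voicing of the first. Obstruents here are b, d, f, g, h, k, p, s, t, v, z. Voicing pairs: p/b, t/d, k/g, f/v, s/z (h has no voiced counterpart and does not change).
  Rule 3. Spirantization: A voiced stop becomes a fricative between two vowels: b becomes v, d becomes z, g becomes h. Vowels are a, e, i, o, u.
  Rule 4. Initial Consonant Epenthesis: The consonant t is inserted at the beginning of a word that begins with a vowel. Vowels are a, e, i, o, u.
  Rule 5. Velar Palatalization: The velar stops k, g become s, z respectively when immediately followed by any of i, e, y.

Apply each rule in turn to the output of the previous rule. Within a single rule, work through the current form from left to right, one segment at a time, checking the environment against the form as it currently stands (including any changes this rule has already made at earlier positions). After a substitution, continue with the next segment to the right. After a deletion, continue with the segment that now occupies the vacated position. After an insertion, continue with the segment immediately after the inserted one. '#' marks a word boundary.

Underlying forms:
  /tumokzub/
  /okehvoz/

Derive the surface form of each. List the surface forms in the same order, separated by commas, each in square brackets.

[tumoksup], [tosehfos]

/tumokzub/:
  Rule 1 Word-Final Devoicing: [tumokzub] → [tumokzup]
  Rule 2 Progressive Voicing Assimilation: [tumokzup] → [tumoksup]
  Rule 3 Spirantization: no change — [tumoksup]
  Rule 4 Initial Consonant Epenthesis: no change — [tumoksup]
  Rule 5 Velar Palatalization: no change — [tumoksup]
/okehvoz/:
  Rule 1 Word-Final Devoicing: [okehvoz] → [okehvos]
  Rule 2 Progressive Voicing Assimilation: [okehvos] → [okehfos]
  Rule 3 Spirantization: no change — [okehfos]
  Rule 4 Initial Consonant Epenthesis: [okehfos] → [tokehfos]
  Rule 5 Velar Palatalization: [tokehfos] → [tosehfos]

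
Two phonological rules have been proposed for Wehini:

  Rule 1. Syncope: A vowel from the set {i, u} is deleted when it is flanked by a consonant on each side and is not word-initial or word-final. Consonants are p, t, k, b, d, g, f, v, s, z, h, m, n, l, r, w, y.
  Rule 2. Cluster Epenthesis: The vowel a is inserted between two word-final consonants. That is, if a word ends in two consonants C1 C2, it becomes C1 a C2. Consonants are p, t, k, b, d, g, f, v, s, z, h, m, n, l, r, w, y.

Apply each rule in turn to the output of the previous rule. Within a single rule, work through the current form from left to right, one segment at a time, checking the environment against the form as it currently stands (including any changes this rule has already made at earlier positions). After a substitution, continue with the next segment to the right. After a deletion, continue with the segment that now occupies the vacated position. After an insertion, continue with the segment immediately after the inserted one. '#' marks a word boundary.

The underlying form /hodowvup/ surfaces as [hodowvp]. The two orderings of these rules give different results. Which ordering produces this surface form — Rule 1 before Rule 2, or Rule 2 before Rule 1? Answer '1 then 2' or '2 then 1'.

Order 1 then 2:
  1 Syncope: [hodowvup] → [hodowvp]
  2 Cluster Epenthesis: [hodowvp] → [hodowvap]
  result: [hodowvap]
Order 2 then 1:
  2 Cluster Epenthesis: no change — [hodowvup]
  1 Syncope: [hodowvup] → [hodowvp]
  result: [hodowvp]

2 then 1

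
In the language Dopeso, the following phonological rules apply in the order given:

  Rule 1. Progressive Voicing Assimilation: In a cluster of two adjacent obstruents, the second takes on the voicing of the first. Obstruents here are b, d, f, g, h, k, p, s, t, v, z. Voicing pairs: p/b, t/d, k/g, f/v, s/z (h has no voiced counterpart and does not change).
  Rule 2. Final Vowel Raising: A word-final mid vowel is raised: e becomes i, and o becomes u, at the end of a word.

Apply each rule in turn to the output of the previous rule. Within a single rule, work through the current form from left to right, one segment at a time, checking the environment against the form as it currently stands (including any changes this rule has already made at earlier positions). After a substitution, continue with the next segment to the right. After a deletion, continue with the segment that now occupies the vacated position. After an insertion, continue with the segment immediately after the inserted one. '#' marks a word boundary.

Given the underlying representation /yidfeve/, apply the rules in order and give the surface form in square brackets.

[yidvevi]

Rule 1 Progressive Voicing Assimilation: [yidfeve] → [yidveve]
Rule 2 Final Vowel Raising: [yidveve] → [yidvevi]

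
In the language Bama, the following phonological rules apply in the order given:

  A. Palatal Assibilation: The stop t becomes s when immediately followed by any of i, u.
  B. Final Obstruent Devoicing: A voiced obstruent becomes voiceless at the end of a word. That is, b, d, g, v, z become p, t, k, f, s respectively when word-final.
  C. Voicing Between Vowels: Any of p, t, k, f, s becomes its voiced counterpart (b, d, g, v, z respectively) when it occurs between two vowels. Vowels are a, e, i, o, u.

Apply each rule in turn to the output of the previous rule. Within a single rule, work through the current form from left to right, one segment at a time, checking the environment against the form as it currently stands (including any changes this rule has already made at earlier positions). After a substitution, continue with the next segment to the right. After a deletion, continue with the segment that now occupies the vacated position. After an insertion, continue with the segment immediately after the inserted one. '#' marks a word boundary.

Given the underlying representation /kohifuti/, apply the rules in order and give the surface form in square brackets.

A Palatal Assibilation: [kohifuti] → [kohifusi]
B Final Obstruent Devoicing: no change — [kohifusi]
C Voicing Between Vowels: [kohifusi] → [kohivuzi]

[kohivuzi]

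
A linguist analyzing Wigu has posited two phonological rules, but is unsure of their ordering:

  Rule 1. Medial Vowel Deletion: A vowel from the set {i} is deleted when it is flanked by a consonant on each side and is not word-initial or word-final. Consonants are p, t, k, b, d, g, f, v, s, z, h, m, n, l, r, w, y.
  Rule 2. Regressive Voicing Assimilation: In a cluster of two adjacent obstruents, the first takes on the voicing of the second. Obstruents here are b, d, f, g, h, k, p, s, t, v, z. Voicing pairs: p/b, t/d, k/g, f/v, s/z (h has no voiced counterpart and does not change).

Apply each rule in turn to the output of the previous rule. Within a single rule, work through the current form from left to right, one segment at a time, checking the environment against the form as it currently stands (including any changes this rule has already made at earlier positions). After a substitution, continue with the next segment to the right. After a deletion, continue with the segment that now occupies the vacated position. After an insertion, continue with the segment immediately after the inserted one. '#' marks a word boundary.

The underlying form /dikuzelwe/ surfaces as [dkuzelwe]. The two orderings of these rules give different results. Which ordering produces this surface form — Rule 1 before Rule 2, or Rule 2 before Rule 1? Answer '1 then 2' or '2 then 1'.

Order 1 then 2:
  1 Medial Vowel Deletion: [dikuzelwe] → [dkuzelwe]
  2 Regressive Voicing Assimilation: [dkuzelwe] → [tkuzelwe]
  result: [tkuzelwe]
Order 2 then 1:
  2 Regressive Voicing Assimilation: no change — [dikuzelwe]
  1 Medial Vowel Deletion: [dikuzelwe] → [dkuzelwe]
  result: [dkuzelwe]

2 then 1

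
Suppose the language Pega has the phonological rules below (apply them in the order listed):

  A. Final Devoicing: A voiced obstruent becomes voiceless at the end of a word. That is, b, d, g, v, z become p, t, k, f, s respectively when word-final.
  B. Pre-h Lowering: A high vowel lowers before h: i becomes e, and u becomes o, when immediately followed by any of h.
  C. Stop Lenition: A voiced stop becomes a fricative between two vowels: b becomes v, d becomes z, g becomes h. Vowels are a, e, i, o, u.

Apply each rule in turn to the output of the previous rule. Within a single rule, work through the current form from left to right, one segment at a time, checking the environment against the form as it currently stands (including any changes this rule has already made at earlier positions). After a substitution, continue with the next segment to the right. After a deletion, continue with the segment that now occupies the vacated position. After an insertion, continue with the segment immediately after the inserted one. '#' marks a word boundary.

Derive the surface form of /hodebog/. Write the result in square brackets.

A Final Devoicing: [hodebog] → [hodebok]
B Pre-h Lowering: no change — [hodebok]
C Stop Lenition: [hodebok] → [hozevok]

[hozevok]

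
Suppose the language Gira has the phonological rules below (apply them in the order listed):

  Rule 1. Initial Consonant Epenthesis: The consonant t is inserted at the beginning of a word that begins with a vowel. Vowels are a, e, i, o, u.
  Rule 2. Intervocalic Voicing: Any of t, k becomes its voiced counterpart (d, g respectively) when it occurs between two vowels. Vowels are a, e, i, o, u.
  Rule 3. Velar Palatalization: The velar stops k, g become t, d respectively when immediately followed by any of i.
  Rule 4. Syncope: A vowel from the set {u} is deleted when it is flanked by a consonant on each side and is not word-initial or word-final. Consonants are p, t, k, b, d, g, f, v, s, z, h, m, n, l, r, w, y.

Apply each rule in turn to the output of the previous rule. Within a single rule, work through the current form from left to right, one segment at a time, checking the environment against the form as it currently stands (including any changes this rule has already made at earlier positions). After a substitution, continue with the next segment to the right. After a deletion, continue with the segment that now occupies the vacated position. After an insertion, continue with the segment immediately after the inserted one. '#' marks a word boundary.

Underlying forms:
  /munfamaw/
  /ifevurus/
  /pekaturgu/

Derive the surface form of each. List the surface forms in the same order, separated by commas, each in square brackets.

[mnfamaw], [tifevrs], [pegadrgu]

/munfamaw/:
  Rule 1 Initial Consonant Epenthesis: no change — [munfamaw]
  Rule 2 Intervocalic Voicing: no change — [munfamaw]
  Rule 3 Velar Palatalization: no change — [munfamaw]
  Rule 4 Syncope: [munfamaw] → [mnfamaw]
/ifevurus/:
  Rule 1 Initial Consonant Epenthesis: [ifevurus] → [tifevurus]
  Rule 2 Intervocalic Voicing: no change — [tifevurus]
  Rule 3 Velar Palatalization: no change — [tifevurus]
  Rule 4 Syncope: [tifevurus] → [tifevrs]
/pekaturgu/:
  Rule 1 Initial Consonant Epenthesis: no change — [pekaturgu]
  Rule 2 Intervocalic Voicing: [pekaturgu] → [pegadurgu]
  Rule 3 Velar Palatalization: no change — [pegadurgu]
  Rule 4 Syncope: [pegadurgu] → [pegadrgu]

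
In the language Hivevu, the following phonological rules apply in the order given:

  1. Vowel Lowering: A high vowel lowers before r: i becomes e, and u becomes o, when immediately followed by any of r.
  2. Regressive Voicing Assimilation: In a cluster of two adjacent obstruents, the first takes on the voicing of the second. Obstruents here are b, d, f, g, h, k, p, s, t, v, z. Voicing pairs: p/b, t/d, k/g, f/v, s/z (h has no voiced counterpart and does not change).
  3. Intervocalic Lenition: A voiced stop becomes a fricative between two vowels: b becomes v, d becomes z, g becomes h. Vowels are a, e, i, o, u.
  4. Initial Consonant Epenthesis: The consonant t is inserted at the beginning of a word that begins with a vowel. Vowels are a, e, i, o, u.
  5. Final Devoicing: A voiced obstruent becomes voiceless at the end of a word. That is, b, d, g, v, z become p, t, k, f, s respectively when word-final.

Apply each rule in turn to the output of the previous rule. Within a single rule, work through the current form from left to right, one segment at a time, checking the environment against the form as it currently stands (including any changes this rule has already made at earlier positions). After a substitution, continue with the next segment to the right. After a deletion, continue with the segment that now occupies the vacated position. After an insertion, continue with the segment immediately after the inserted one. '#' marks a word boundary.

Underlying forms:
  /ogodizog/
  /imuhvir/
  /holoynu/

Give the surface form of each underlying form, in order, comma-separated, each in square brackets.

[tohozizok], [timuhver], [holoynu]

/ogodizog/:
  1 Vowel Lowering: no change — [ogodizog]
  2 Regressive Voicing Assimilation: no change — [ogodizog]
  3 Intervocalic Lenition: [ogodizog] → [ohozizog]
  4 Initial Consonant Epenthesis: [ohozizog] → [tohozizog]
  5 Final Devoicing: [tohozizog] → [tohozizok]
/imuhvir/:
  1 Vowel Lowering: [imuhvir] → [imuhver]
  2 Regressive Voicing Assimilation: no change — [imuhver]
  3 Intervocalic Lenition: no change — [imuhver]
  4 Initial Consonant Epenthesis: [imuhver] → [timuhver]
  5 Final Devoicing: no change — [timuhver]
/holoynu/:
  1 Vowel Lowering: no change — [holoynu]
  2 Regressive Voicing Assimilation: no change — [holoynu]
  3 Intervocalic Lenition: no change — [holoynu]
  4 Initial Consonant Epenthesis: no change — [holoynu]
  5 Final Devoicing: no change — [holoynu]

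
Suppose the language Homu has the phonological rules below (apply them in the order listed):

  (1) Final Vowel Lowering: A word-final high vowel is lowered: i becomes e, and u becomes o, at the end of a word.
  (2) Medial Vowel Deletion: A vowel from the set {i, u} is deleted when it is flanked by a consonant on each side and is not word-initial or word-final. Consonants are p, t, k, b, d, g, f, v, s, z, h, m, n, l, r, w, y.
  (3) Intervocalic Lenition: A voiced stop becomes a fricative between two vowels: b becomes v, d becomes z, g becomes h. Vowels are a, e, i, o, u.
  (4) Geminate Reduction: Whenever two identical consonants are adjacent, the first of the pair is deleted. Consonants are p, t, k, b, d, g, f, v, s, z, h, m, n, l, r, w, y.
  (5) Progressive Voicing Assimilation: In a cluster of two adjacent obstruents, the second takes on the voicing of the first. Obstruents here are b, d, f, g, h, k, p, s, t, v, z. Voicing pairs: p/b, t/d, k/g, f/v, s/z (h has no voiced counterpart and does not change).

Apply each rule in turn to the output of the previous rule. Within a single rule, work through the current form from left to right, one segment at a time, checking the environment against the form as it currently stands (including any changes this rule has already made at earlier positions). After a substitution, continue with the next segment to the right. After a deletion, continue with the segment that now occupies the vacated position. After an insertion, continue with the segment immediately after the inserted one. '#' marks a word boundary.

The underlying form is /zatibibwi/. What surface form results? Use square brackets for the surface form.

[zatpwe]

(1) Final Vowel Lowering: [zatibibwi] → [zatibibwe]
(2) Medial Vowel Deletion: [zatibibwe] → [zatbbwe]
(3) Intervocalic Lenition: no change — [zatbbwe]
(4) Geminate Reduction: [zatbbwe] → [zatbwe]
(5) Progressive Voicing Assimilation: [zatbwe] → [zatpwe]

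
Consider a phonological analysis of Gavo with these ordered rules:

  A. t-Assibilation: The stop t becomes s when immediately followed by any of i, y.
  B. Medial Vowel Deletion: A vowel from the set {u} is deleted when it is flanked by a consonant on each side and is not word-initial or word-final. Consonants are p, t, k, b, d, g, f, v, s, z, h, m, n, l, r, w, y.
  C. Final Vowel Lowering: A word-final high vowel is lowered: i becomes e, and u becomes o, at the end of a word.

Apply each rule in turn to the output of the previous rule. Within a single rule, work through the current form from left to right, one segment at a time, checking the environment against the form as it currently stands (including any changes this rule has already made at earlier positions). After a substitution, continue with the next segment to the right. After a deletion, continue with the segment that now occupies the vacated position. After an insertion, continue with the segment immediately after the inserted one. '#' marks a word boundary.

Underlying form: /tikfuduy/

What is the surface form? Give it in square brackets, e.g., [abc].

A t-Assibilation: [tikfuduy] → [sikfuduy]
B Medial Vowel Deletion: [sikfuduy] → [sikfdy]
C Final Vowel Lowering: no change — [sikfdy]

[sikfdy]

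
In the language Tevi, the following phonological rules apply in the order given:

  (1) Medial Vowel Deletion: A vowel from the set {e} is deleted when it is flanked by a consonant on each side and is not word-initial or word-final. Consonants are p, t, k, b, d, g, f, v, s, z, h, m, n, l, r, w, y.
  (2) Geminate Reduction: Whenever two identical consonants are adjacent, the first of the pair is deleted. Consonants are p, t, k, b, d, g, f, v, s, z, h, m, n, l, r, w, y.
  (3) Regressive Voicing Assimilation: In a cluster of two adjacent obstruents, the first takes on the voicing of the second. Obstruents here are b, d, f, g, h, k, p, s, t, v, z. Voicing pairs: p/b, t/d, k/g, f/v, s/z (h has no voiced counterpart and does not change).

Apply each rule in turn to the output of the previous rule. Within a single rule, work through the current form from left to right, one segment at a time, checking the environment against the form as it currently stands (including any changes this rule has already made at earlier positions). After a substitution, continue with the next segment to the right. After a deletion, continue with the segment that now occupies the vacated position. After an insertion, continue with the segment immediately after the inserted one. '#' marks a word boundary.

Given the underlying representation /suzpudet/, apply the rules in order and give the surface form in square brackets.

(1) Medial Vowel Deletion: [suzpudet] → [suzpudt]
(2) Geminate Reduction: no change — [suzpudt]
(3) Regressive Voicing Assimilation: [suzpudt] → [susputt]

[susputt]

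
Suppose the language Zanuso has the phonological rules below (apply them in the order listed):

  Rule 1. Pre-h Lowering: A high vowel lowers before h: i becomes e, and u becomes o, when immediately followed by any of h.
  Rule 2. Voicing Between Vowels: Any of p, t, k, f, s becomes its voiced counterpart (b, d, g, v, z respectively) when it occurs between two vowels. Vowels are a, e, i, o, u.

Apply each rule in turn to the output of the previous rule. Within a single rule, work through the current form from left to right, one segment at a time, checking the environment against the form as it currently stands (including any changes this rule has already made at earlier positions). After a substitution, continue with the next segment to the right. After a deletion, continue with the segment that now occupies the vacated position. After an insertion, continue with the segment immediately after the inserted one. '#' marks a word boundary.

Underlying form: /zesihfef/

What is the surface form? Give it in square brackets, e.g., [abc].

Rule 1 Pre-h Lowering: [zesihfef] → [zesehfef]
Rule 2 Voicing Between Vowels: [zesehfef] → [zezehfef]

[zezehfef]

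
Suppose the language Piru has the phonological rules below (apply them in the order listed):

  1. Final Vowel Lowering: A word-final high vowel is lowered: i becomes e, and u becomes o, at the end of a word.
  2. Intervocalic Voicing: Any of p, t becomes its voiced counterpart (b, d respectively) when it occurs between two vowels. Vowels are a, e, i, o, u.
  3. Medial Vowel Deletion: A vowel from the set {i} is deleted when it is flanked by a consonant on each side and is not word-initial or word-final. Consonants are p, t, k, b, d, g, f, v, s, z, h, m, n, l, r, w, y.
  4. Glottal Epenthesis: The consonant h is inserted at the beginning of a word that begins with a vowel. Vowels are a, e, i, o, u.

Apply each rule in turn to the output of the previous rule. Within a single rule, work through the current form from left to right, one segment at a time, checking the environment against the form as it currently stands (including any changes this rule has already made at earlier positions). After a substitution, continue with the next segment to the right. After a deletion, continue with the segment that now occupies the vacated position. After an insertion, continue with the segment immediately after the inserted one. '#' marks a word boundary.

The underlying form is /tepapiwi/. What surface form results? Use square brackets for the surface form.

[tebabwe]

1 Final Vowel Lowering: [tepapiwi] → [tepapiwe]
2 Intervocalic Voicing: [tepapiwe] → [tebabiwe]
3 Medial Vowel Deletion: [tebabiwe] → [tebabwe]
4 Glottal Epenthesis: no change — [tebabwe]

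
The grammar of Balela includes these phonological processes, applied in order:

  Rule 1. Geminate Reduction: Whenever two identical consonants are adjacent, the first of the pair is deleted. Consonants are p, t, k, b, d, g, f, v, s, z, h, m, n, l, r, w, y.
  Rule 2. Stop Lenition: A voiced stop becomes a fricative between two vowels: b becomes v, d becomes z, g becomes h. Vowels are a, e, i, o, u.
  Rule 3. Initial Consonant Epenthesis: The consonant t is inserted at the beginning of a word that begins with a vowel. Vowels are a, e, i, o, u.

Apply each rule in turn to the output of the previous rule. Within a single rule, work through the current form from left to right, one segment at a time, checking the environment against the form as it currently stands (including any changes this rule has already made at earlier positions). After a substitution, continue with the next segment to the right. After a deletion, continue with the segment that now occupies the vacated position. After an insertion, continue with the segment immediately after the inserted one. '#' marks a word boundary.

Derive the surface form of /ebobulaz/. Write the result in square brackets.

[tevovulaz]

Rule 1 Geminate Reduction: no change — [ebobulaz]
Rule 2 Stop Lenition: [ebobulaz] → [evovulaz]
Rule 3 Initial Consonant Epenthesis: [evovulaz] → [tevovulaz]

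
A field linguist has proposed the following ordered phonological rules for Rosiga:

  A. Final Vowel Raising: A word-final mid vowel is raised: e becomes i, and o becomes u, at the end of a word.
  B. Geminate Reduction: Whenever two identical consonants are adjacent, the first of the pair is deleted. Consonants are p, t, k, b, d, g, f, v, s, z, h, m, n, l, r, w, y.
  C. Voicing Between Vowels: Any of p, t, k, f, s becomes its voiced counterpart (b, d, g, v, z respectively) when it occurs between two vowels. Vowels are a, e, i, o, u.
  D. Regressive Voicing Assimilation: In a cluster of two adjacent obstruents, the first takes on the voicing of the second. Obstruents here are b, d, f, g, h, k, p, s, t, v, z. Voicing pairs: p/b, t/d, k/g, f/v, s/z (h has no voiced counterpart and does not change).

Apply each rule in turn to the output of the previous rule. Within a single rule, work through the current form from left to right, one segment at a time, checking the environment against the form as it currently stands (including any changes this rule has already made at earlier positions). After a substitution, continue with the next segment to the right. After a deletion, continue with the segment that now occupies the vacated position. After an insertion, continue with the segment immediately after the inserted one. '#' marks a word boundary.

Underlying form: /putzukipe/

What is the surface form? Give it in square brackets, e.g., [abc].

A Final Vowel Raising: [putzukipe] → [putzukipi]
B Geminate Reduction: no change — [putzukipi]
C Voicing Between Vowels: [putzukipi] → [putzugibi]
D Regressive Voicing Assimilation: [putzugibi] → [pudzugibi]

[pudzugibi]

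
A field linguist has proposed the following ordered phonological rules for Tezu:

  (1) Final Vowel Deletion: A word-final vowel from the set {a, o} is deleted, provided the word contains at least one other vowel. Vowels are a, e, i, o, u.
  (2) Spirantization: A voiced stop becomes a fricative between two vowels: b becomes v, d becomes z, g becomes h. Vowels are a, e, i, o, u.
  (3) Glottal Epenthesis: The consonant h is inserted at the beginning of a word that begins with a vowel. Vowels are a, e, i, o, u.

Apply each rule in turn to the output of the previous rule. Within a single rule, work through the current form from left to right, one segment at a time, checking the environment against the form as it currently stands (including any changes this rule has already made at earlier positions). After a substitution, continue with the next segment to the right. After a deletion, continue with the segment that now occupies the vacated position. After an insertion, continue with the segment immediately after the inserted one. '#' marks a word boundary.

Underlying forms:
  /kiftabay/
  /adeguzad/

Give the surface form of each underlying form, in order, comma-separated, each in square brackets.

/kiftabay/:
  (1) Final Vowel Deletion: no change — [kiftabay]
  (2) Spirantization: [kiftabay] → [kiftavay]
  (3) Glottal Epenthesis: no change — [kiftavay]
/adeguzad/:
  (1) Final Vowel Deletion: no change — [adeguzad]
  (2) Spirantization: [adeguzad] → [azehuzad]
  (3) Glottal Epenthesis: [azehuzad] → [hazehuzad]

[kiftavay], [hazehuzad]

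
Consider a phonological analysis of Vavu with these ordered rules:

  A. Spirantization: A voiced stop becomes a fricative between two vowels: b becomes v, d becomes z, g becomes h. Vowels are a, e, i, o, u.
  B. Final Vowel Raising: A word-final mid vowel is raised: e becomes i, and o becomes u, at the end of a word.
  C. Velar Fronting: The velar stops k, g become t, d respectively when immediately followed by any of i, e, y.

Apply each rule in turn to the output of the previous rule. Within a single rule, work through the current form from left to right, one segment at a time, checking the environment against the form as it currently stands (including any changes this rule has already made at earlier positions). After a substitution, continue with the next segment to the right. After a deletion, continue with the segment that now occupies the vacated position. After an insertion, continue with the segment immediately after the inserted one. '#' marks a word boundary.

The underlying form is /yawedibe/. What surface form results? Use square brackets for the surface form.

A Spirantization: [yawedibe] → [yawezive]
B Final Vowel Raising: [yawezive] → [yawezivi]
C Velar Fronting: no change — [yawezivi]

[yawezivi]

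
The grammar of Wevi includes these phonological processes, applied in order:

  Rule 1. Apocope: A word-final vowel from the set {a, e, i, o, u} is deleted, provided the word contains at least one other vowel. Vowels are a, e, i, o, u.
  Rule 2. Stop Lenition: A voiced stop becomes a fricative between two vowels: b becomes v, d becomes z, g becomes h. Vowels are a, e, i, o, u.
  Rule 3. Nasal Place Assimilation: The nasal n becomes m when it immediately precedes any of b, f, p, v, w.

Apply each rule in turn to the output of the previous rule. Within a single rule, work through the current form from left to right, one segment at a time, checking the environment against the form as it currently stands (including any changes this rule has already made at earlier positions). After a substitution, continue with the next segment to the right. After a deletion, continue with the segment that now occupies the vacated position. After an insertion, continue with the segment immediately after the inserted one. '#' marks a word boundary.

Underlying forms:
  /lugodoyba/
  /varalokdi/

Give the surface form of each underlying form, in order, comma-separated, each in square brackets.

/lugodoyba/:
  Rule 1 Apocope: [lugodoyba] → [lugodoyb]
  Rule 2 Stop Lenition: [lugodoyb] → [luhozoyb]
  Rule 3 Nasal Place Assimilation: no change — [luhozoyb]
/varalokdi/:
  Rule 1 Apocope: [varalokdi] → [varalokd]
  Rule 2 Stop Lenition: no change — [varalokd]
  Rule 3 Nasal Place Assimilation: no change — [varalokd]

[luhozoyb], [varalokd]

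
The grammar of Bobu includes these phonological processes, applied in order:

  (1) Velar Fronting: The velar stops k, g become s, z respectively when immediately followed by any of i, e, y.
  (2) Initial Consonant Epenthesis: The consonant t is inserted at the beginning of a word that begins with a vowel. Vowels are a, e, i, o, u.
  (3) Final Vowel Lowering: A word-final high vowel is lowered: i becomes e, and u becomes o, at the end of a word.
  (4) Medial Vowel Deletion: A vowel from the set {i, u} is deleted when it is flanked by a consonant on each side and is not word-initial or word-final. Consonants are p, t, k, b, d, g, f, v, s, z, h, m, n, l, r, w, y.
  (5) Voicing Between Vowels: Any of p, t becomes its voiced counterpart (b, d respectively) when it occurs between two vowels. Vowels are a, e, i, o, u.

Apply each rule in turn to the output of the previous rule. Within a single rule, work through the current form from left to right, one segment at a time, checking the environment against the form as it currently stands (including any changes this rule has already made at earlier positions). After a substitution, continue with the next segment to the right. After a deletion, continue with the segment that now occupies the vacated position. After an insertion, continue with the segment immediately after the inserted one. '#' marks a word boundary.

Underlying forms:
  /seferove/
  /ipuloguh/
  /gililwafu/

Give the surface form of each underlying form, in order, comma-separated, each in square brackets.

/seferove/:
  (1) Velar Fronting: no change — [seferove]
  (2) Initial Consonant Epenthesis: no change — [seferove]
  (3) Final Vowel Lowering: no change — [seferove]
  (4) Medial Vowel Deletion: no change — [seferove]
  (5) Voicing Between Vowels: no change — [seferove]
/ipuloguh/:
  (1) Velar Fronting: no change — [ipuloguh]
  (2) Initial Consonant Epenthesis: [ipuloguh] → [tipuloguh]
  (3) Final Vowel Lowering: no change — [tipuloguh]
  (4) Medial Vowel Deletion: [tipuloguh] → [tplogh]
  (5) Voicing Between Vowels: no change — [tplogh]
/gililwafu/:
  (1) Velar Fronting: [gililwafu] → [zililwafu]
  (2) Initial Consonant Epenthesis: no change — [zililwafu]
  (3) Final Vowel Lowering: [zililwafu] → [zililwafo]
  (4) Medial Vowel Deletion: [zililwafo] → [zllwafo]
  (5) Voicing Between Vowels: no change — [zllwafo]

[seferove], [tplogh], [zllwafo]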